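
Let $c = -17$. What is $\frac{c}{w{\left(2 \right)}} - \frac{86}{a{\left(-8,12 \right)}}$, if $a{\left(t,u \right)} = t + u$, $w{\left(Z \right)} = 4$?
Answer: $- \frac{103}{4} \approx -25.75$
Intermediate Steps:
$\frac{c}{w{\left(2 \right)}} - \frac{86}{a{\left(-8,12 \right)}} = - \frac{17}{4} - \frac{86}{-8 + 12} = \left(-17\right) \frac{1}{4} - \frac{86}{4} = - \frac{17}{4} - \frac{43}{2} = - \frac{103}{4}$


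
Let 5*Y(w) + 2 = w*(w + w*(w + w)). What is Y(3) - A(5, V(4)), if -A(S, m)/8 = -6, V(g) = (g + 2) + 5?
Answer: -179/5 ≈ -35.800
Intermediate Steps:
V(g) = 7 + g (V(g) = (2 + g) + 5 = 7 + g)
A(S, m) = 48 (A(S, m) = -8*(-6) = 48)
Y(w) = -⅖ + w*(w + 2*w²)/5 (Y(w) = -⅖ + (w*(w + w*(w + w)))/5 = -⅖ + (w*(w + w*(2*w)))/5 = -⅖ + (w*(w + 2*w²))/5 = -⅖ + w*(w + 2*w²)/5)
Y(3) - A(5, V(4)) = (-⅖ + (⅕)*3² + (⅖)*3³) - 1*48 = (-⅖ + (⅕)*9 + (⅖)*27) - 48 = (-⅖ + 9/5 + 54/5) - 48 = 61/5 - 48 = -179/5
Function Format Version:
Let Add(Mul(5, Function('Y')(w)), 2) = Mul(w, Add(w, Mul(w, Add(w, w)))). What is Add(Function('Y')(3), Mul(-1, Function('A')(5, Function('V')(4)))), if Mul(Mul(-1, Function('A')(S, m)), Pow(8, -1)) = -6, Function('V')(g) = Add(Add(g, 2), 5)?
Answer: Rational(-179, 5) ≈ -35.800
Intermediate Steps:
Function('V')(g) = Add(7, g) (Function('V')(g) = Add(Add(2, g), 5) = Add(7, g))
Function('A')(S, m) = 48 (Function('A')(S, m) = Mul(-8, -6) = 48)
Function('Y')(w) = Add(Rational(-2, 5), Mul(Rational(1, 5), w, Add(w, Mul(2, Pow(w, 2))))) (Function('Y')(w) = Add(Rational(-2, 5), Mul(Rational(1, 5), Mul(w, Add(w, Mul(w, Add(w, w)))))) = Add(Rational(-2, 5), Mul(Rational(1, 5), Mul(w, Add(w, Mul(w, Mul(2, w)))))) = Add(Rational(-2, 5), Mul(Rational(1, 5), Mul(w, Add(w, Mul(2, Pow(w, 2)))))) = Add(Rational(-2, 5), Mul(Rational(1, 5), w, Add(w, Mul(2, Pow(w, 2))))))
Add(Function('Y')(3), Mul(-1, Function('A')(5, Function('V')(4)))) = Add(Add(Rational(-2, 5), Mul(Rational(1, 5), Pow(3, 2)), Mul(Rational(2, 5), Pow(3, 3))), Mul(-1, 48)) = Add(Add(Rational(-2, 5), Mul(Rational(1, 5), 9), Mul(Rational(2, 5), 27)), -48) = Add(Add(Rational(-2, 5), Rational(9, 5), Rational(54, 5)), -48) = Add(Rational(61, 5), -48) = Rational(-179, 5)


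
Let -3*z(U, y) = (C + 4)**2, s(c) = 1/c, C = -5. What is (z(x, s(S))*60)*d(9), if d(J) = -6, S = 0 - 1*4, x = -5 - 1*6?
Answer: 120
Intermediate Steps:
x = -11 (x = -5 - 6 = -11)
S = -4 (S = 0 - 4 = -4)
z(U, y) = -1/3 (z(U, y) = -(-5 + 4)**2/3 = -1/3*(-1)**2 = -1/3*1 = -1/3)
(z(x, s(S))*60)*d(9) = -1/3*60*(-6) = -20*(-6) = 120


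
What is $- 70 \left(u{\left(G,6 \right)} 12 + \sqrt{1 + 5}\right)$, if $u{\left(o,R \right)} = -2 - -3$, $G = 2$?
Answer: $-840 - 70 \sqrt{6} \approx -1011.5$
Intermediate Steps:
$u{\left(o,R \right)} = 1$ ($u{\left(o,R \right)} = -2 + 3 = 1$)
$- 70 \left(u{\left(G,6 \right)} 12 + \sqrt{1 + 5}\right) = - 70 \left(1 \cdot 12 + \sqrt{1 + 5}\right) = - 70 \left(12 + \sqrt{6}\right) = -840 - 70 \sqrt{6}$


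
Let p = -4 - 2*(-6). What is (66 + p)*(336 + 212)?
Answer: 40552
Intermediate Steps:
p = 8 (p = -4 - 2*(-6) = -4 + 12 = 8)
(66 + p)*(336 + 212) = (66 + 8)*(336 + 212) = 74*548 = 40552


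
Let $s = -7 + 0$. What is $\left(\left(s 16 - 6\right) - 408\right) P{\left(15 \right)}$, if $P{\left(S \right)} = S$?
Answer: $-7890$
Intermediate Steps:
$s = -7$
$\left(\left(s 16 - 6\right) - 408\right) P{\left(15 \right)} = \left(\left(\left(-7\right) 16 - 6\right) - 408\right) 15 = \left(\left(-112 - 6\right) - 408\right) 15 = \left(-118 - 408\right) 15 = \left(-526\right) 15 = -7890$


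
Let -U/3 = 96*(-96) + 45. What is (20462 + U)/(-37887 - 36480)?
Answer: -47975/74367 ≈ -0.64511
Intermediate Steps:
U = 27513 (U = -3*(96*(-96) + 45) = -3*(-9216 + 45) = -3*(-9171) = 27513)
(20462 + U)/(-37887 - 36480) = (20462 + 27513)/(-37887 - 36480) = 47975/(-74367) = 47975*(-1/74367) = -47975/74367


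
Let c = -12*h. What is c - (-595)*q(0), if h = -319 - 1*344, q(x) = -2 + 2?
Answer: 7956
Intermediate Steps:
q(x) = 0
h = -663 (h = -319 - 344 = -663)
c = 7956 (c = -12*(-663) = 7956)
c - (-595)*q(0) = 7956 - (-595)*0 = 7956 - 1*0 = 7956 + 0 = 7956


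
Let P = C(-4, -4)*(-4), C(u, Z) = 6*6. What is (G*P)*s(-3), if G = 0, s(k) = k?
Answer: 0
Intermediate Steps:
C(u, Z) = 36
P = -144 (P = 36*(-4) = -144)
(G*P)*s(-3) = (0*(-144))*(-3) = 0*(-3) = 0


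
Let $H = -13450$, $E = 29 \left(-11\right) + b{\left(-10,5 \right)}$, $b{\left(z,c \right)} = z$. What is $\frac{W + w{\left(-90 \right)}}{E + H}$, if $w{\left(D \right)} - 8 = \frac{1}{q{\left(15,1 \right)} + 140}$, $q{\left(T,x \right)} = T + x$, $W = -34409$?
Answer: $\frac{5366555}{2149524} \approx 2.4966$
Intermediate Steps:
$E = -329$ ($E = 29 \left(-11\right) - 10 = -319 - 10 = -329$)
$w{\left(D \right)} = \frac{1249}{156}$ ($w{\left(D \right)} = 8 + \frac{1}{\left(15 + 1\right) + 140} = 8 + \frac{1}{16 + 140} = 8 + \frac{1}{156} = \frac{1249}{156}$)
$\frac{W + w{\left(-90 \right)}}{E + H} = \frac{-34409 + \frac{1249}{156}}{-329 - 13450} = - \frac{5366555}{156 \left(-13779\right)} = \left(- \frac{5366555}{156}\right) \left(- \frac{1}{13779}\right) = \frac{5366555}{2149524}$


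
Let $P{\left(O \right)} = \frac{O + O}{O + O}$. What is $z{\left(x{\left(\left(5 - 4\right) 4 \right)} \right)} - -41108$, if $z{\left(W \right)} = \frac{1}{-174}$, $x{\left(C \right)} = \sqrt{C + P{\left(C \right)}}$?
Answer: $\frac{7152791}{174} \approx 41108.0$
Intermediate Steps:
$P{\left(O \right)} = 1$ ($P{\left(O \right)} = \frac{2 O}{2 O} = 2 O \frac{1}{2 O} = 1$)
$x{\left(C \right)} = \sqrt{1 + C}$ ($x{\left(C \right)} = \sqrt{C + 1} = \sqrt{1 + C}$)
$z{\left(W \right)} = - \frac{1}{174}$
$z{\left(x{\left(\left(5 - 4\right) 4 \right)} \right)} - -41108 = - \frac{1}{174} - -41108 = - \frac{1}{174} + 41108 = \frac{7152791}{174}$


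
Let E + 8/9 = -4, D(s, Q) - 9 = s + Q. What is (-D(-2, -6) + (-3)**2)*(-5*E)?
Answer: 1760/9 ≈ 195.56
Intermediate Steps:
D(s, Q) = 9 + Q + s (D(s, Q) = 9 + (s + Q) = 9 + (Q + s) = 9 + Q + s)
E = -44/9 (E = -8/9 - 4 = -44/9 ≈ -4.8889)
(-D(-2, -6) + (-3)**2)*(-5*E) = (-(9 - 6 - 2) + (-3)**2)*(-5*(-44/9)) = (-1*1 + 9)*(220/9) = (-1 + 9)*(220/9) = 8*(220/9) = 1760/9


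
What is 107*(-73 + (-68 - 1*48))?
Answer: -20223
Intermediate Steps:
107*(-73 + (-68 - 1*48)) = 107*(-73 + (-68 - 48)) = 107*(-73 - 116) = 107*(-189) = -20223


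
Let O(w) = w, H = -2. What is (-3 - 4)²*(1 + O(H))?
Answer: -49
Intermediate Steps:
(-3 - 4)²*(1 + O(H)) = (-3 - 4)²*(1 - 2) = (-7)²*(-1) = 49*(-1) = -49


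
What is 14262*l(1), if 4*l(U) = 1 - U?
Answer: 0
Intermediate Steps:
l(U) = ¼ - U/4 (l(U) = (1 - U)/4 = ¼ - U/4)
14262*l(1) = 14262*(¼ - ¼*1) = 14262*(¼ - ¼) = 14262*0 = 0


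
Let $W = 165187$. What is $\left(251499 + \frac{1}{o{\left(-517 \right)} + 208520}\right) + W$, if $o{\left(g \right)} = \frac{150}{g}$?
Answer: $\frac{44920705057857}{107804690} \approx 4.1669 \cdot 10^{5}$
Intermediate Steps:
$\left(251499 + \frac{1}{o{\left(-517 \right)} + 208520}\right) + W = \left(251499 + \frac{1}{\frac{150}{-517} + 208520}\right) + 165187 = \left(251499 + \frac{1}{150 \left(- \frac{1}{517}\right) + 208520}\right) + 165187 = \left(251499 + \frac{1}{- \frac{150}{517} + 208520}\right) + 165187 = \left(251499 + \frac{1}{\frac{107804690}{517}}\right) + 165187 = \left(251499 + \frac{517}{107804690}\right) + 165187 = \frac{27112771730827}{107804690} + 165187 = \frac{44920705057857}{107804690}$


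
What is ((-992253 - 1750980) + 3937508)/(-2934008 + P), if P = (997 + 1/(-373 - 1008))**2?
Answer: -2277674703275/3699893186552 ≈ -0.61561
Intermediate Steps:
P = 1895732444736/1907161 (P = (997 + 1/(-1381))**2 = (997 - 1/1381)**2 = (1376856/1381)**2 = 1895732444736/1907161 ≈ 9.9401e+5)
((-992253 - 1750980) + 3937508)/(-2934008 + P) = ((-992253 - 1750980) + 3937508)/(-2934008 + 1895732444736/1907161) = (-2743233 + 3937508)/(-3699893186552/1907161) = 1194275*(-1907161/3699893186552) = -2277674703275/3699893186552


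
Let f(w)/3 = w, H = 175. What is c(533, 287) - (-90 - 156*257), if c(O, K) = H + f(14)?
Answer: 40399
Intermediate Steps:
f(w) = 3*w
c(O, K) = 217 (c(O, K) = 175 + 3*14 = 175 + 42 = 217)
c(533, 287) - (-90 - 156*257) = 217 - (-90 - 156*257) = 217 - (-90 - 40092) = 217 - 1*(-40182) = 217 + 40182 = 40399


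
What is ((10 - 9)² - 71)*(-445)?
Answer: 31150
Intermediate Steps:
((10 - 9)² - 71)*(-445) = (1² - 71)*(-445) = (1 - 71)*(-445) = -70*(-445) = 31150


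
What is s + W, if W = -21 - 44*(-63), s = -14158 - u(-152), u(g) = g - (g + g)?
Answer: -11559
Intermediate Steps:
u(g) = -g (u(g) = g - 2*g = -g)
s = -14310 (s = -14158 - (-1)*(-152) = -14158 - 1*152 = -14158 - 152 = -14310)
W = 2751 (W = -21 + 2772 = 2751)
s + W = -14310 + 2751 = -11559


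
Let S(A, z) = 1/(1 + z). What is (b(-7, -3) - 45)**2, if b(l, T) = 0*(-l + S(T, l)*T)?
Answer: 2025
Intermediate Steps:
b(l, T) = 0 (b(l, T) = 0*(-l + T/(1 + l)) = 0)
(b(-7, -3) - 45)**2 = (0 - 45)**2 = (-45)**2 = 2025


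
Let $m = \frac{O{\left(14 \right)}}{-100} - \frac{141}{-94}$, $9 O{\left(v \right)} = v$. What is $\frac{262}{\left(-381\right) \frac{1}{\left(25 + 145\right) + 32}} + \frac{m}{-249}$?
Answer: $- \frac{988398118}{7115175} \approx -138.91$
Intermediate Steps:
$O{\left(v \right)} = \frac{v}{9}$
$m = \frac{334}{225}$ ($m = \frac{\frac{1}{9} \cdot 14}{-100} - \frac{141}{-94} = \frac{14}{9} \left(- \frac{1}{100}\right) - - \frac{3}{2} = - \frac{7}{450} + \frac{3}{2} = \frac{334}{225} \approx 1.4844$)
$\frac{262}{\left(-381\right) \frac{1}{\left(25 + 145\right) + 32}} + \frac{m}{-249} = \frac{262}{\left(-381\right) \frac{1}{\left(25 + 145\right) + 32}} + \frac{334}{225 \left(-249\right)} = \frac{262}{\left(-381\right) \frac{1}{170 + 32}} + \frac{334}{225} \left(- \frac{1}{249}\right) = \frac{262}{\left(-381\right) \frac{1}{202}} - \frac{334}{56025} = \frac{262}{- \frac{381}{202}} - \frac{334}{56025} = 262 \left(- \frac{202}{381}\right) - \frac{334}{56025} = - \frac{52924}{381} - \frac{334}{56025} = - \frac{988398118}{7115175}$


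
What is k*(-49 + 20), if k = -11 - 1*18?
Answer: 841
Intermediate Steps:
k = -29 (k = -11 - 18 = -29)
k*(-49 + 20) = -29*(-49 + 20) = -29*(-29) = 841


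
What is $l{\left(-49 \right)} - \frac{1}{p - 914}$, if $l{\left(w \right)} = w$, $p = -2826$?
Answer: $- \frac{183259}{3740} \approx -49.0$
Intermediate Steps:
$l{\left(-49 \right)} - \frac{1}{p - 914} = -49 - \frac{1}{-2826 - 914} = -49 - \frac{1}{-3740} = -49 - - \frac{1}{3740} = -49 + \frac{1}{3740} = - \frac{183259}{3740}$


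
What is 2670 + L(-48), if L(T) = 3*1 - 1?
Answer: 2672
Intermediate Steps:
L(T) = 2 (L(T) = 3 - 1 = 2)
2670 + L(-48) = 2670 + 2 = 2672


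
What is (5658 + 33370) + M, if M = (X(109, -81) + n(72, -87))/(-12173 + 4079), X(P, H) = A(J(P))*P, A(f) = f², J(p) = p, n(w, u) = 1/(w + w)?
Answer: 45302054831/1165536 ≈ 38868.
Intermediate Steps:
n(w, u) = 1/(2*w)
X(P, H) = P³ (X(P, H) = P²*P = P³)
M = -186484177/1165536 (M = (109³ + (½)/72)/(-12173 + 4079) = (1295029 + (½)*(1/72))/(-8094) = (1295029 + 1/144)*(-1/8094) = (186484177/144)*(-1/8094) = -186484177/1165536 ≈ -160.00)
(5658 + 33370) + M = (5658 + 33370) - 186484177/1165536 = 39028 - 186484177/1165536 = 45302054831/1165536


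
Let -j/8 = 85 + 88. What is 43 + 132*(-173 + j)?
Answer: -205481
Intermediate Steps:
j = -1384 (j = -8*(85 + 88) = -8*173 = -1384)
43 + 132*(-173 + j) = 43 + 132*(-173 - 1384) = 43 + 132*(-1557) = 43 - 205524 = -205481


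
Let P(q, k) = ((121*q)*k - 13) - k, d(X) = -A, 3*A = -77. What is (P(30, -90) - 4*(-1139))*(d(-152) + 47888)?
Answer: -46294232647/3 ≈ -1.5431e+10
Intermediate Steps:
A = -77/3 (A = (⅓)*(-77) = -77/3 ≈ -25.667)
d(X) = 77/3 (d(X) = -1*(-77/3) = 77/3)
P(q, k) = -13 - k + 121*k*q (P(q, k) = (121*k*q - 13) - k = (-13 + 121*k*q) - k = -13 - k + 121*k*q)
(P(30, -90) - 4*(-1139))*(d(-152) + 47888) = ((-13 - 1*(-90) + 121*(-90)*30) - 4*(-1139))*(77/3 + 47888) = ((-13 + 90 - 326700) + 4556)*(143741/3) = (-326623 + 4556)*(143741/3) = -322067*143741/3 = -46294232647/3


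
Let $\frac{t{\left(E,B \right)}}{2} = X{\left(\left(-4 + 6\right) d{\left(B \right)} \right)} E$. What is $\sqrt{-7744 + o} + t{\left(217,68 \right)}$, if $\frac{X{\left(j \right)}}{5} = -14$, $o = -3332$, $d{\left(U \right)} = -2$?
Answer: $-30380 + 2 i \sqrt{2769} \approx -30380.0 + 105.24 i$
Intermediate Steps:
$X{\left(j \right)} = -70$ ($X{\left(j \right)} = 5 \left(-14\right) = -70$)
$t{\left(E,B \right)} = - 140 E$ ($t{\left(E,B \right)} = 2 \left(- 70 E\right) = - 140 E$)
$\sqrt{-7744 + o} + t{\left(217,68 \right)} = \sqrt{-7744 - 3332} - 30380 = \sqrt{-11076} - 30380 = 2 i \sqrt{2769} - 30380 = -30380 + 2 i \sqrt{2769}$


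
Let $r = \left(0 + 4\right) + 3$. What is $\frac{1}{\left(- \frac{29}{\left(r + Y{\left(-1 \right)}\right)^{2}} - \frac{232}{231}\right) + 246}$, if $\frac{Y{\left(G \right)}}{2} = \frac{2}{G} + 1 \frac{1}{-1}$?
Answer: $\frac{231}{49895} \approx 0.0046297$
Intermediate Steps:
$r = 7$ ($r = 4 + 3 = 7$)
$Y{\left(G \right)} = -2 + \frac{4}{G}$ ($Y{\left(G \right)} = 2 \left(\frac{2}{G} + 1 \frac{1}{-1}\right) = 2 \left(\frac{2}{G} + 1 \left(-1\right)\right) = 2 \left(\frac{2}{G} - 1\right) = 2 \left(-1 + \frac{2}{G}\right) = -2 + \frac{4}{G}$)
$\frac{1}{\left(- \frac{29}{\left(r + Y{\left(-1 \right)}\right)^{2}} - \frac{232}{231}\right) + 246} = \frac{1}{\left(- \frac{29}{\left(7 + \left(-2 + \frac{4}{-1}\right)\right)^{2}} - \frac{232}{231}\right) + 246} = \frac{1}{\left(- \frac{29}{\left(7 + \left(-2 + 4 \left(-1\right)\right)\right)^{2}} - \frac{232}{231}\right) + 246} = \frac{1}{\left(- \frac{29}{\left(7 - 6\right)^{2}} - \frac{232}{231}\right) + 246} = \frac{1}{\left(- \frac{29}{1^{2}} - \frac{232}{231}\right) + 246} = \frac{1}{\left(- \frac{29}{1} - \frac{232}{231}\right) + 246} = \frac{1}{\left(\left(-29\right) 1 - \frac{232}{231}\right) + 246} = \frac{1}{\left(-29 - \frac{232}{231}\right) + 246} = \frac{1}{- \frac{6931}{231} + 246} = \frac{1}{\frac{49895}{231}} = \frac{231}{49895}$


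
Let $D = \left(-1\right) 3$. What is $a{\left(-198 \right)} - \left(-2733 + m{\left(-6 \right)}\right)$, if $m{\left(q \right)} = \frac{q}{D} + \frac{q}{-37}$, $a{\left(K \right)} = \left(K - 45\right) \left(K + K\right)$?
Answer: $\frac{3661477}{37} \approx 98959.0$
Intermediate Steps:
$D = -3$
$a{\left(K \right)} = 2 K \left(-45 + K\right)$ ($a{\left(K \right)} = \left(-45 + K\right) 2 K = 2 K \left(-45 + K\right)$)
$m{\left(q \right)} = - \frac{40 q}{111}$ ($m{\left(q \right)} = \frac{q}{-3} + \frac{q}{-37} = q \left(- \frac{1}{3}\right) + q \left(- \frac{1}{37}\right) = - \frac{q}{3} - \frac{q}{37} = - \frac{40 q}{111}$)
$a{\left(-198 \right)} - \left(-2733 + m{\left(-6 \right)}\right) = 2 \left(-198\right) \left(-45 - 198\right) - \left(-2733 - - \frac{80}{37}\right) = 2 \left(-198\right) \left(-243\right) - \left(-2733 + \frac{80}{37}\right) = 96228 - - \frac{101041}{37} = 96228 + \frac{101041}{37} = \frac{3661477}{37}$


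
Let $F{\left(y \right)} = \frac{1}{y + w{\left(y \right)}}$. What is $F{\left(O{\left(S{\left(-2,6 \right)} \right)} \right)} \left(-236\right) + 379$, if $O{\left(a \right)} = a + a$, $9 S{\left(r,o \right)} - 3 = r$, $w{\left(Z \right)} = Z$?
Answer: $-152$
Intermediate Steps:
$S{\left(r,o \right)} = \frac{1}{3} + \frac{r}{9}$
$O{\left(a \right)} = 2 a$
$F{\left(y \right)} = \frac{1}{2 y}$ ($F{\left(y \right)} = \frac{1}{y + y} = \frac{1}{2 y}$)
$F{\left(O{\left(S{\left(-2,6 \right)} \right)} \right)} \left(-236\right) + 379 = \frac{1}{2 \cdot 2 \left(\frac{1}{3} + \frac{1}{9} \left(-2\right)\right)} \left(-236\right) + 379 = \frac{1}{2 \cdot 2 \left(\frac{1}{3} - \frac{2}{9}\right)} \left(-236\right) + 379 = \frac{1}{2 \cdot 2 \cdot \frac{1}{9}} \left(-236\right) + 379 = \frac{1}{2 \cdot \frac{2}{9}} \left(-236\right) + 379 = \frac{1}{2} \cdot \frac{9}{2} \left(-236\right) + 379 = \frac{9}{4} \left(-236\right) + 379 = -531 + 379 = -152$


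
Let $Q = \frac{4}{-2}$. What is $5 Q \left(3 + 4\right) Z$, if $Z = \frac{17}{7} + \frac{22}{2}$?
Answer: $-940$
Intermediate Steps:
$Q = -2$ ($Q = 4 \left(- \frac{1}{2}\right) = -2$)
$Z = \frac{94}{7}$ ($Z = 17 \cdot \frac{1}{7} + 22 \cdot \frac{1}{2} = \frac{17}{7} + 11 = \frac{94}{7} \approx 13.429$)
$5 Q \left(3 + 4\right) Z = 5 \left(- 2 \left(3 + 4\right)\right) \frac{94}{7} = 5 \left(\left(-2\right) 7\right) \frac{94}{7} = 5 \left(-14\right) \frac{94}{7} = \left(-70\right) \frac{94}{7} = -940$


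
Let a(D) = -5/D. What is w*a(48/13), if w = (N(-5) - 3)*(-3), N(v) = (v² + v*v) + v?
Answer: 1365/8 ≈ 170.63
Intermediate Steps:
N(v) = v + 2*v² (N(v) = (v² + v²) + v = 2*v² + v = v + 2*v²)
w = -126 (w = (-5*(1 + 2*(-5)) - 3)*(-3) = (-5*(1 - 10) - 3)*(-3) = (-5*(-9) - 3)*(-3) = (45 - 3)*(-3) = 42*(-3) = -126)
w*a(48/13) = -(-630)/(48/13) = -(-630)/(48*(1/13)) = -(-630)/48/13 = -(-630)*13/48 = -126*(-65/48) = 1365/8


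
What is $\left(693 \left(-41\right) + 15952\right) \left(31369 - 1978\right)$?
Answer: $-366241251$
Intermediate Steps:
$\left(693 \left(-41\right) + 15952\right) \left(31369 - 1978\right) = \left(-28413 + 15952\right) 29391 = \left(-12461\right) 29391 = -366241251$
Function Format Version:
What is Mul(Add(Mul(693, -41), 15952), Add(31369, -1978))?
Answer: -366241251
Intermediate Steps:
Mul(Add(Mul(693, -41), 15952), Add(31369, -1978)) = Mul(Add(-28413, 15952), 29391) = Mul(-12461, 29391) = -366241251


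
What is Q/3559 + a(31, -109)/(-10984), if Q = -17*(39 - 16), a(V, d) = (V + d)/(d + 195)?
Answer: -184535191/1680958408 ≈ -0.10978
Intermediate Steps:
a(V, d) = (V + d)/(195 + d)
Q = -391 (Q = -17*23 = -391)
Q/3559 + a(31, -109)/(-10984) = -391/3559 + ((31 - 109)/(195 - 109))/(-10984) = -391*1/3559 + (-78/86)*(-1/10984) = -391/3559 + ((1/86)*(-78))*(-1/10984) = -391/3559 - 39/43*(-1/10984) = -391/3559 + 39/472312 = -184535191/1680958408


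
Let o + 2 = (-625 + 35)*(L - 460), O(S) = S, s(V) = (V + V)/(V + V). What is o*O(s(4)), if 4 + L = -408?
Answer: 514478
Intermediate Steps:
L = -412 (L = -4 - 408 = -412)
s(V) = 1 (s(V) = (2*V)/((2*V)) = (2*V)*(1/(2*V)) = 1)
o = 514478 (o = -2 + (-625 + 35)*(-412 - 460) = -2 - 590*(-872) = -2 + 514480 = 514478)
o*O(s(4)) = 514478*1 = 514478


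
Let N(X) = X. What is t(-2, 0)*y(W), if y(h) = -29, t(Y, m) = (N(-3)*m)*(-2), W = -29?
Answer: 0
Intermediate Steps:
t(Y, m) = 6*m (t(Y, m) = -3*m*(-2) = 6*m)
t(-2, 0)*y(W) = (6*0)*(-29) = 0*(-29) = 0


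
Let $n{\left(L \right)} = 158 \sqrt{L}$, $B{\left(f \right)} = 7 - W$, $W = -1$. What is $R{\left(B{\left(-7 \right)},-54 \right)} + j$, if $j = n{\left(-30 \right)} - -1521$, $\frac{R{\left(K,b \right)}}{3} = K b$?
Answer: $225 + 158 i \sqrt{30} \approx 225.0 + 865.4 i$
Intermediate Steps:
$B{\left(f \right)} = 8$ ($B{\left(f \right)} = 7 - -1 = 7 + 1 = 8$)
$R{\left(K,b \right)} = 3 K b$
$j = 1521 + 158 i \sqrt{30}$ ($j = 158 \sqrt{-30} - -1521 = 158 i \sqrt{30} + 1521 = 1521 + 158 i \sqrt{30} \approx 1521.0 + 865.4 i$)
$R{\left(B{\left(-7 \right)},-54 \right)} + j = 3 \cdot 8 \left(-54\right) + \left(1521 + 158 i \sqrt{30}\right) = -1296 + \left(1521 + 158 i \sqrt{30}\right) = 225 + 158 i \sqrt{30}$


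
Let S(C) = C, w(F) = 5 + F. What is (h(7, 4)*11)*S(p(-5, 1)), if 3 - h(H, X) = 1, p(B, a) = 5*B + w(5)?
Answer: -330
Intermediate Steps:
p(B, a) = 10 + 5*B (p(B, a) = 5*B + (5 + 5) = 5*B + 10 = 10 + 5*B)
h(H, X) = 2 (h(H, X) = 3 - 1*1 = 3 - 1 = 2)
(h(7, 4)*11)*S(p(-5, 1)) = (2*11)*(10 + 5*(-5)) = 22*(10 - 25) = 22*(-15) = -330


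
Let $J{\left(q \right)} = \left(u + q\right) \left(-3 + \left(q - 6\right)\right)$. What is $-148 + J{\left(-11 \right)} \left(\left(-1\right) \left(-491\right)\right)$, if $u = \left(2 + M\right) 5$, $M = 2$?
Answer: $-88528$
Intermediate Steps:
$u = 20$ ($u = \left(2 + 2\right) 5 = 4 \cdot 5 = 20$)
$J{\left(q \right)} = \left(-9 + q\right) \left(20 + q\right)$ ($J{\left(q \right)} = \left(20 + q\right) \left(-3 + \left(q - 6\right)\right) = \left(20 + q\right) \left(-3 + \left(-6 + q\right)\right) = \left(20 + q\right) \left(-9 + q\right) = \left(-9 + q\right) \left(20 + q\right)$)
$-148 + J{\left(-11 \right)} \left(\left(-1\right) \left(-491\right)\right) = -148 + \left(-180 + \left(-11\right)^{2} + 11 \left(-11\right)\right) \left(\left(-1\right) \left(-491\right)\right) = -148 + \left(-180 + 121 - 121\right) 491 = -148 - 88380 = -88528$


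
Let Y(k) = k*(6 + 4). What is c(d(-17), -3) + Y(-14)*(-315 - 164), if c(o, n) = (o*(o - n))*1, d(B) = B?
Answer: 67298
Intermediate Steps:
Y(k) = 10*k (Y(k) = k*10 = 10*k)
c(o, n) = o*(o - n)
c(d(-17), -3) + Y(-14)*(-315 - 164) = -17*(-17 - 1*(-3)) + (10*(-14))*(-315 - 164) = -17*(-17 + 3) - 140*(-479) = -17*(-14) + 67060 = 238 + 67060 = 67298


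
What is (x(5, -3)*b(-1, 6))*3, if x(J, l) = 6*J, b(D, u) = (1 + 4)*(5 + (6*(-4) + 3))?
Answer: -7200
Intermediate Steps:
b(D, u) = -80 (b(D, u) = 5*(5 + (-24 + 3)) = 5*(5 - 21) = 5*(-16) = -80)
(x(5, -3)*b(-1, 6))*3 = ((6*5)*(-80))*3 = (30*(-80))*3 = -2400*3 = -7200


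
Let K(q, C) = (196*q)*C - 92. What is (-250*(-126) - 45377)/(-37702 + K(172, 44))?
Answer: -13877/1445534 ≈ -0.0095999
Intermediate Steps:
K(q, C) = -92 + 196*C*q (K(q, C) = 196*C*q - 92 = -92 + 196*C*q)
(-250*(-126) - 45377)/(-37702 + K(172, 44)) = (-250*(-126) - 45377)/(-37702 + (-92 + 196*44*172)) = (31500 - 45377)/(-37702 + (-92 + 1483328)) = -13877/(-37702 + 1483236) = -13877/1445534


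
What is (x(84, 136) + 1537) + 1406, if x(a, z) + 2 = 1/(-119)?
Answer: 349978/119 ≈ 2941.0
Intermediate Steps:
x(a, z) = -239/119 (x(a, z) = -2 + 1/(-119) = -2 - 1/119 = -239/119)
(x(84, 136) + 1537) + 1406 = (-239/119 + 1537) + 1406 = 182664/119 + 1406 = 349978/119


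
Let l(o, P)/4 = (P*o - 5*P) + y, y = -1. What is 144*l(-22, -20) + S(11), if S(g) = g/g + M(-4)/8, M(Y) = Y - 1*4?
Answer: 310464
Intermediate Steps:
M(Y) = -4 + Y (M(Y) = Y - 4 = -4 + Y)
l(o, P) = -4 - 20*P + 4*P*o (l(o, P) = 4*((P*o - 5*P) - 1) = 4*((-5*P + P*o) - 1) = 4*(-1 - 5*P + P*o) = -4 - 20*P + 4*P*o)
S(g) = 0 (S(g) = g/g + (-4 - 4)/8 = 1 - 8*1/8 = 1 - 1 = 0)
144*l(-22, -20) + S(11) = 144*(-4 - 20*(-20) + 4*(-20)*(-22)) + 0 = 144*(-4 + 400 + 1760) + 0 = 144*2156 + 0 = 310464 + 0 = 310464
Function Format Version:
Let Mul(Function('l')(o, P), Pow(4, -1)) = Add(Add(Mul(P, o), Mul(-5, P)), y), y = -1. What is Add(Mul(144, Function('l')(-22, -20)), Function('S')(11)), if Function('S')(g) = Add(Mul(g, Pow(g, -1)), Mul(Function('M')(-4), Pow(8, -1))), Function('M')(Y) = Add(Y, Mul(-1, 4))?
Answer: 310464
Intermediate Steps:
Function('M')(Y) = Add(-4, Y) (Function('M')(Y) = Add(Y, -4) = Add(-4, Y))
Function('l')(o, P) = Add(-4, Mul(-20, P), Mul(4, P, o)) (Function('l')(o, P) = Mul(4, Add(Add(Mul(P, o), Mul(-5, P)), -1)) = Mul(4, Add(Add(Mul(-5, P), Mul(P, o)), -1)) = Mul(4, Add(-1, Mul(-5, P), Mul(P, o))) = Add(-4, Mul(-20, P), Mul(4, P, o)))
Function('S')(g) = 0 (Function('S')(g) = Add(Mul(g, Pow(g, -1)), Mul(Add(-4, -4), Pow(8, -1))) = Add(1, Mul(-8, Rational(1, 8))) = Add(1, -1) = 0)
Add(Mul(144, Function('l')(-22, -20)), Function('S')(11)) = Add(Mul(144, Add(-4, Mul(-20, -20), Mul(4, -20, -22))), 0) = Add(Mul(144, Add(-4, 400, 1760)), 0) = Add(Mul(144, 2156), 0) = Add(310464, 0) = 310464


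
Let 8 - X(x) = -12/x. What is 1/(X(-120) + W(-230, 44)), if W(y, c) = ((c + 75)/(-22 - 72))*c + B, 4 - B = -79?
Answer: 470/16543 ≈ 0.028411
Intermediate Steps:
B = 83 (B = 4 - 1*(-79) = 4 + 79 = 83)
X(x) = 8 + 12/x (X(x) = 8 - (-12)/x = 8 + 12/x)
W(y, c) = 83 + c*(-75/94 - c/94) (W(y, c) = ((c + 75)/(-22 - 72))*c + 83 = ((75 + c)/(-94))*c + 83 = ((75 + c)*(-1/94))*c + 83 = (-75/94 - c/94)*c + 83 = c*(-75/94 - c/94) + 83 = 83 + c*(-75/94 - c/94))
1/(X(-120) + W(-230, 44)) = 1/((8 + 12/(-120)) + (83 - 75/94*44 - 1/94*44**2)) = 1/((8 + 12*(-1/120)) + (83 - 1650/47 - 1/94*1936)) = 1/((8 - 1/10) + (83 - 1650/47 - 968/47)) = 1/(79/10 + 1283/47) = 1/(16543/470) = 470/16543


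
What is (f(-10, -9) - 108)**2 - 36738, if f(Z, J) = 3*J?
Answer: -18513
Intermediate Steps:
(f(-10, -9) - 108)**2 - 36738 = (3*(-9) - 108)**2 - 36738 = (-27 - 108)**2 - 36738 = (-135)**2 - 36738 = 18225 - 36738 = -18513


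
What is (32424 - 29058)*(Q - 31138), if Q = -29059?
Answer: -202623102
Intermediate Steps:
(32424 - 29058)*(Q - 31138) = (32424 - 29058)*(-29059 - 31138) = 3366*(-60197) = -202623102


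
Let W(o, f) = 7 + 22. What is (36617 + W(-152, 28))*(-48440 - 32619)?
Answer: -2970488114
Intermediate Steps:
W(o, f) = 29
(36617 + W(-152, 28))*(-48440 - 32619) = (36617 + 29)*(-48440 - 32619) = 36646*(-81059) = -2970488114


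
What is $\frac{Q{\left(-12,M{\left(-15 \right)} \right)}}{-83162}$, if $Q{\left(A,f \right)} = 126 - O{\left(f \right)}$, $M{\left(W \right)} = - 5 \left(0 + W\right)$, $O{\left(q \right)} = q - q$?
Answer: $- \frac{63}{41581} \approx -0.0015151$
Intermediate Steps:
$O{\left(q \right)} = 0$
$M{\left(W \right)} = - 5 W$
$Q{\left(A,f \right)} = 126$ ($Q{\left(A,f \right)} = 126 - 0 = 126 + 0 = 126$)
$\frac{Q{\left(-12,M{\left(-15 \right)} \right)}}{-83162} = \frac{126}{-83162} = 126 \left(- \frac{1}{83162}\right) = - \frac{63}{41581}$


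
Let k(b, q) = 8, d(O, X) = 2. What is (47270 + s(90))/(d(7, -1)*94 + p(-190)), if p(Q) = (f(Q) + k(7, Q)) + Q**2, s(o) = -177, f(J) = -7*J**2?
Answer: -47093/216404 ≈ -0.21762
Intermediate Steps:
p(Q) = 8 - 6*Q**2 (p(Q) = (-7*Q**2 + 8) + Q**2 = (8 - 7*Q**2) + Q**2 = 8 - 6*Q**2)
(47270 + s(90))/(d(7, -1)*94 + p(-190)) = (47270 - 177)/(2*94 + (8 - 6*(-190)**2)) = 47093/(188 + (8 - 6*36100)) = 47093/(188 + (8 - 216600)) = 47093/(188 - 216592) = 47093/(-216404) = 47093*(-1/216404) = -47093/216404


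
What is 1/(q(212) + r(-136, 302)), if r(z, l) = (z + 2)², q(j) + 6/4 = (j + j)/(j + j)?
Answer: 2/35911 ≈ 5.5693e-5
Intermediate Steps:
q(j) = -½ (q(j) = -3/2 + (j + j)/(j + j) = -3/2 + (2*j)/((2*j)) = -3/2 + (2*j)*(1/(2*j)) = -3/2 + 1 = -½)
r(z, l) = (2 + z)²
1/(q(212) + r(-136, 302)) = 1/(-½ + (2 - 136)²) = 1/(-½ + (-134)²) = 1/(-½ + 17956) = 1/(35911/2) = 2/35911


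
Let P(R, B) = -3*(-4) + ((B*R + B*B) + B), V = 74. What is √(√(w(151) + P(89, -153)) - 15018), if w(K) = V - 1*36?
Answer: √(-15018 + √9689) ≈ 122.15*I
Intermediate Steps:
w(K) = 38 (w(K) = 74 - 1*36 = 74 - 36 = 38)
P(R, B) = 12 + B + B² + B*R (P(R, B) = 12 + ((B*R + B²) + B) = 12 + ((B² + B*R) + B) = 12 + (B + B² + B*R) = 12 + B + B² + B*R)
√(√(w(151) + P(89, -153)) - 15018) = √(√(38 + (12 - 153 + (-153)² - 153*89)) - 15018) = √(√(38 + (12 - 153 + 23409 - 13617)) - 15018) = √(√(38 + 9651) - 15018) = √(√9689 - 15018) = √(-15018 + √9689)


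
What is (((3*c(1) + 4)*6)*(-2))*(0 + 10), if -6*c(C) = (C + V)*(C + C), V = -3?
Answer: -720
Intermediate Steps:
c(C) = -C*(-3 + C)/3 (c(C) = -(C - 3)*(C + C)/6 = -(-3 + C)*2*C/6 = -C*(-3 + C)/3)
(((3*c(1) + 4)*6)*(-2))*(0 + 10) = (((3*((⅓)*1*(3 - 1*1)) + 4)*6)*(-2))*(0 + 10) = (((3*((⅓)*1*(3 - 1)) + 4)*6)*(-2))*10 = (((3*((⅓)*1*2) + 4)*6)*(-2))*10 = (((3*(⅔) + 4)*6)*(-2))*10 = (((2 + 4)*6)*(-2))*10 = ((6*6)*(-2))*10 = (36*(-2))*10 = -72*10 = -720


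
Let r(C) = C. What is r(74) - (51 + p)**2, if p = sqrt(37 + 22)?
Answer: 74 - (51 + sqrt(59))**2 ≈ -3369.5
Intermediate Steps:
p = sqrt(59) ≈ 7.6811
r(74) - (51 + p)**2 = 74 - (51 + sqrt(59))**2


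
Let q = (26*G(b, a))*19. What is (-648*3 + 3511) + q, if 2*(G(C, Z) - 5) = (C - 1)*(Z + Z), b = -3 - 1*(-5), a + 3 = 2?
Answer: 3543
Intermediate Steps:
a = -1 (a = -3 + 2 = -1)
b = 2 (b = -3 + 5 = 2)
G(C, Z) = 5 + Z*(-1 + C) (G(C, Z) = 5 + ((C - 1)*(Z + Z))/2 = 5 + ((-1 + C)*(2*Z))/2 = 5 + (2*Z*(-1 + C))/2 = 5 + Z*(-1 + C))
q = 1976 (q = (26*(5 - 1*(-1) + 2*(-1)))*19 = (26*(5 + 1 - 2))*19 = (26*4)*19 = 104*19 = 1976)
(-648*3 + 3511) + q = (-648*3 + 3511) + 1976 = (-1944 + 3511) + 1976 = 1567 + 1976 = 3543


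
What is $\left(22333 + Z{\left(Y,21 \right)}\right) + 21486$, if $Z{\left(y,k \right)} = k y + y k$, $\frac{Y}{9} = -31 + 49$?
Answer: $50623$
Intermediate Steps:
$Y = 162$ ($Y = 9 \left(-31 + 49\right) = 9 \cdot 18 = 162$)
$Z{\left(y,k \right)} = 2 k y$ ($Z{\left(y,k \right)} = k y + k y = 2 k y$)
$\left(22333 + Z{\left(Y,21 \right)}\right) + 21486 = \left(22333 + 2 \cdot 21 \cdot 162\right) + 21486 = \left(22333 + 6804\right) + 21486 = 29137 + 21486 = 50623$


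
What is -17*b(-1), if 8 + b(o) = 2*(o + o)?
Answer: 204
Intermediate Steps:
b(o) = -8 + 4*o (b(o) = -8 + 2*(o + o) = -8 + 2*(2*o) = -8 + 4*o)
-17*b(-1) = -17*(-8 + 4*(-1)) = -17*(-8 - 4) = -17*(-12) = 204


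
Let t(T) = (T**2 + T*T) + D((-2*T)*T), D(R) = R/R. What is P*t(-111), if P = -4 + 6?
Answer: 49286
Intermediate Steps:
P = 2
D(R) = 1
t(T) = 1 + 2*T**2 (t(T) = (T**2 + T*T) + 1 = (T**2 + T**2) + 1 = 2*T**2 + 1 = 1 + 2*T**2)
P*t(-111) = 2*(1 + 2*(-111)**2) = 2*(1 + 2*12321) = 2*(1 + 24642) = 2*24643 = 49286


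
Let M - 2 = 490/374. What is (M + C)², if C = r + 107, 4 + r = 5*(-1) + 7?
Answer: 410224516/34969 ≈ 11731.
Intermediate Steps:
r = -2 (r = -4 + (5*(-1) + 7) = -4 + (-5 + 7) = -4 + 2 = -2)
C = 105 (C = -2 + 107 = 105)
M = 619/187 (M = 2 + 490/374 = 2 + 490*(1/374) = 2 + 245/187 = 619/187 ≈ 3.3102)
(M + C)² = (619/187 + 105)² = (20254/187)² = 410224516/34969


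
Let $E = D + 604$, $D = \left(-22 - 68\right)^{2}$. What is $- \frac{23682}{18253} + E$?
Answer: $\frac{158850430}{18253} \approx 8702.7$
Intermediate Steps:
$D = 8100$ ($D = \left(-90\right)^{2} = 8100$)
$E = 8704$ ($E = 8100 + 604 = 8704$)
$- \frac{23682}{18253} + E = - \frac{23682}{18253} + 8704 = \frac{158850430}{18253}$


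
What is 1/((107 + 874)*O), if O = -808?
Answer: -1/792648 ≈ -1.2616e-6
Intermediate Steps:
1/((107 + 874)*O) = 1/((107 + 874)*(-808)) = -1/808/981 = (1/981)*(-1/808) = -1/792648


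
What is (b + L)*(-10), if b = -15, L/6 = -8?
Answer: 630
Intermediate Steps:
L = -48 (L = 6*(-8) = -48)
(b + L)*(-10) = (-15 - 48)*(-10) = -63*(-10) = 630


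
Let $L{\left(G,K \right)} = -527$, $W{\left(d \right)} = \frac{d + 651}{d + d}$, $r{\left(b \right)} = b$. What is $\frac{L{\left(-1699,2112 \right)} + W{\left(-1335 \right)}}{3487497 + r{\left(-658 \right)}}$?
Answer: $- \frac{234401}{1551643355} \approx -0.00015107$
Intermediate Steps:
$W{\left(d \right)} = \frac{651 + d}{2 d}$
$\frac{L{\left(-1699,2112 \right)} + W{\left(-1335 \right)}}{3487497 + r{\left(-658 \right)}} = \frac{-527 + \frac{651 - 1335}{2 \left(-1335\right)}}{3487497 - 658} = \frac{-527 + \frac{1}{2} \left(- \frac{1}{1335}\right) \left(-684\right)}{3486839} = \left(-527 + \frac{114}{445}\right) \frac{1}{3486839} = \left(- \frac{234401}{445}\right) \frac{1}{3486839} = - \frac{234401}{1551643355}$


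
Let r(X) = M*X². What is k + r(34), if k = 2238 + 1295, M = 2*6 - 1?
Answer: 16249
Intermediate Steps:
M = 11 (M = 12 - 1 = 11)
r(X) = 11*X²
k = 3533
k + r(34) = 3533 + 11*34² = 3533 + 11*1156 = 3533 + 12716 = 16249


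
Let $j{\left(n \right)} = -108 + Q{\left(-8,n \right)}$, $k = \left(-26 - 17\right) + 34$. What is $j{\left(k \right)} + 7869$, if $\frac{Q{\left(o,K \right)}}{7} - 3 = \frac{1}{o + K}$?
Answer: $\frac{132287}{17} \approx 7781.6$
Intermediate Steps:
$Q{\left(o,K \right)} = 21 + \frac{7}{K + o}$ ($Q{\left(o,K \right)} = 21 + \frac{7}{o + K} = 21 + \frac{7}{K + o}$)
$k = -9$ ($k = -43 + 34 = -9$)
$j{\left(n \right)} = -108 + \frac{7 \left(-23 + 3 n\right)}{-8 + n}$ ($j{\left(n \right)} = -108 + \frac{7 \left(1 + 3 n + 3 \left(-8\right)\right)}{n - 8} = -108 + \frac{7 \left(1 + 3 n - 24\right)}{-8 + n} = -108 + \frac{7 \left(-23 + 3 n\right)}{-8 + n}$)
$j{\left(k \right)} + 7869 = \frac{703 - -783}{-8 - 9} + 7869 = \frac{703 + 783}{-17} + 7869 = \left(- \frac{1}{17}\right) 1486 + 7869 = - \frac{1486}{17} + 7869 = \frac{132287}{17}$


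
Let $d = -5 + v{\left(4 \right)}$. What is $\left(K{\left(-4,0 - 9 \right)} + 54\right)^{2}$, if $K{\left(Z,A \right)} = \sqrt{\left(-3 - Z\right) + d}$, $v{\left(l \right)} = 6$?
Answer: $\left(54 + \sqrt{2}\right)^{2} \approx 3070.7$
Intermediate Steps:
$d = 1$ ($d = -5 + 6 = 1$)
$K{\left(Z,A \right)} = \sqrt{-2 - Z}$ ($K{\left(Z,A \right)} = \sqrt{\left(-3 - Z\right) + 1} = \sqrt{-2 - Z}$)
$\left(K{\left(-4,0 - 9 \right)} + 54\right)^{2} = \left(\sqrt{-2 - -4} + 54\right)^{2} = \left(\sqrt{-2 + 4} + 54\right)^{2} = \left(\sqrt{2} + 54\right)^{2} = \left(54 + \sqrt{2}\right)^{2}$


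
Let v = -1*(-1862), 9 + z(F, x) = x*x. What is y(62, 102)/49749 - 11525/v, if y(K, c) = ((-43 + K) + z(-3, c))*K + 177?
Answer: 89886595/13233234 ≈ 6.7925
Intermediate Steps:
z(F, x) = -9 + x² (z(F, x) = -9 + x*x = -9 + x²)
y(K, c) = 177 + K*(-52 + K + c²) (y(K, c) = ((-43 + K) + (-9 + c²))*K + 177 = (-52 + K + c²)*K + 177 = K*(-52 + K + c²) + 177 = 177 + K*(-52 + K + c²))
v = 1862
y(62, 102)/49749 - 11525/v = (177 + 62² - 52*62 + 62*102²)/49749 - 11525/1862 = (177 + 3844 - 3224 + 62*10404)*(1/49749) - 11525*1/1862 = (177 + 3844 - 3224 + 645048)*(1/49749) - 11525/1862 = 645845*(1/49749) - 11525/1862 = 645845/49749 - 11525/1862 = 89886595/13233234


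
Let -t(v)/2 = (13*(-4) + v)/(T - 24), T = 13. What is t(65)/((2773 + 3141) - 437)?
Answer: 26/60247 ≈ 0.00043156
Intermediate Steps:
t(v) = -104/11 + 2*v/11 (t(v) = -2*(13*(-4) + v)/(13 - 24) = -2*(-52 + v)/(-11) = -2*(-52 + v)*(-1)/11 = -2*(52/11 - v/11) = -104/11 + 2*v/11)
t(65)/((2773 + 3141) - 437) = (-104/11 + (2/11)*65)/((2773 + 3141) - 437) = (-104/11 + 130/11)/(5914 - 437) = (26/11)/5477 = (26/11)*(1/5477) = 26/60247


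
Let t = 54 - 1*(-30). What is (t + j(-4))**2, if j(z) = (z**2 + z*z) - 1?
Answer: 13225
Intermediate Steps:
t = 84 (t = 54 + 30 = 84)
j(z) = -1 + 2*z**2 (j(z) = (z**2 + z**2) - 1 = 2*z**2 - 1 = -1 + 2*z**2)
(t + j(-4))**2 = (84 + (-1 + 2*(-4)**2))**2 = (84 + (-1 + 2*16))**2 = (84 + (-1 + 32))**2 = (84 + 31)**2 = 115**2 = 13225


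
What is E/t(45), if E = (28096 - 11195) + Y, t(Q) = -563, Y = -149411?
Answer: 132510/563 ≈ 235.36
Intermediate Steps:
E = -132510 (E = (28096 - 11195) - 149411 = 16901 - 149411 = -132510)
E/t(45) = -132510/(-563) = -132510*(-1/563) = 132510/563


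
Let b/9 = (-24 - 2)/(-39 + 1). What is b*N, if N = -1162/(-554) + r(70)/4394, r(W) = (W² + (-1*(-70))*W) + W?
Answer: 23791068/889447 ≈ 26.748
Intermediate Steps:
r(W) = W² + 71*W (r(W) = (W² + 70*W) + W = W² + 71*W)
N = 2643452/608569 (N = -1162/(-554) + (70*(71 + 70))/4394 = -1162*(-1/554) + (70*141)*(1/4394) = 581/277 + 9870*(1/4394) = 581/277 + 4935/2197 = 2643452/608569 ≈ 4.3437)
b = 117/19 (b = 9*((-24 - 2)/(-39 + 1)) = 9*(-26/(-38)) = 9*(-26*(-1/38)) = 9*(13/19) = 117/19 ≈ 6.1579)
b*N = (117/19)*(2643452/608569) = 23791068/889447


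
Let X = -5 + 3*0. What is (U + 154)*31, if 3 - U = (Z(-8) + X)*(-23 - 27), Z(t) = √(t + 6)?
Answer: -2883 + 1550*I*√2 ≈ -2883.0 + 2192.0*I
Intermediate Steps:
Z(t) = √(6 + t)
X = -5 (X = -5 + 0 = -5)
U = -247 + 50*I*√2 (U = 3 - (√(6 - 8) - 5)*(-23 - 27) = 3 - (√(-2) - 5)*(-50) = 3 - (I*√2 - 5)*(-50) = 3 - (-5 + I*√2)*(-50) = 3 - (250 - 50*I*√2) = 3 + (-250 + 50*I*√2) = -247 + 50*I*√2 ≈ -247.0 + 70.711*I)
(U + 154)*31 = ((-247 + 50*I*√2) + 154)*31 = (-93 + 50*I*√2)*31 = -2883 + 1550*I*√2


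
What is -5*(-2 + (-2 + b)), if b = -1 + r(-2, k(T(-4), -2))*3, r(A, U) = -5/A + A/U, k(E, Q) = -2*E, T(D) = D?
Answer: -35/4 ≈ -8.7500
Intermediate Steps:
b = 23/4 (b = -1 + (-5/(-2) - 2/((-2*(-4))))*3 = -1 + (-5*(-½) - 2/8)*3 = -1 + (5/2 - 2*⅛)*3 = -1 + (5/2 - ¼)*3 = -1 + (9/4)*3 = -1 + 27/4 = 23/4 ≈ 5.7500)
-5*(-2 + (-2 + b)) = -5*(-2 + (-2 + 23/4)) = -5*(-2 + 15/4) = -5*7/4 = -35/4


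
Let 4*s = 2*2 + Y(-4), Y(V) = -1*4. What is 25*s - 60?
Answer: -60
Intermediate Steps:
Y(V) = -4
s = 0 (s = (2*2 - 4)/4 = (4 - 4)/4 = (¼)*0 = 0)
25*s - 60 = 25*0 - 60 = 0 - 60 = -60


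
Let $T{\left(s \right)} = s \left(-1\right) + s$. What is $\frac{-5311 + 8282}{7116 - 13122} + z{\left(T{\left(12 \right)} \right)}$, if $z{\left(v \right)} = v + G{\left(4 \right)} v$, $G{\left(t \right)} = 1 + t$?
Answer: $- \frac{2971}{6006} \approx -0.49467$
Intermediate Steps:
$T{\left(s \right)} = 0$ ($T{\left(s \right)} = - s + s = 0$)
$z{\left(v \right)} = 6 v$ ($z{\left(v \right)} = v + \left(1 + 4\right) v = v + 5 v = 6 v$)
$\frac{-5311 + 8282}{7116 - 13122} + z{\left(T{\left(12 \right)} \right)} = \frac{-5311 + 8282}{7116 - 13122} + 6 \cdot 0 = \frac{2971}{-6006} + 0 = 2971 \left(- \frac{1}{6006}\right) + 0 = - \frac{2971}{6006} + 0 = - \frac{2971}{6006}$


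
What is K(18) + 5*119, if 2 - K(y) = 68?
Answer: 529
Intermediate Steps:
K(y) = -66 (K(y) = 2 - 1*68 = 2 - 68 = -66)
K(18) + 5*119 = -66 + 5*119 = -66 + 595 = 529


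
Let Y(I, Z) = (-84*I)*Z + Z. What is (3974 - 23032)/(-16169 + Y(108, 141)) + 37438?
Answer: 24244483949/647590 ≈ 37438.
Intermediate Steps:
Y(I, Z) = Z - 84*I*Z (Y(I, Z) = -84*I*Z + Z = Z - 84*I*Z)
(3974 - 23032)/(-16169 + Y(108, 141)) + 37438 = (3974 - 23032)/(-16169 + 141*(1 - 84*108)) + 37438 = -19058/(-16169 + 141*(1 - 9072)) + 37438 = -19058/(-16169 + 141*(-9071)) + 37438 = -19058/(-16169 - 1279011) + 37438 = -19058/(-1295180) + 37438 = -19058*(-1/1295180) + 37438 = 9529/647590 + 37438 = 24244483949/647590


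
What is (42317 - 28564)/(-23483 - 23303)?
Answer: -13753/46786 ≈ -0.29396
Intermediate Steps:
(42317 - 28564)/(-23483 - 23303) = 13753/(-46786) = 13753*(-1/46786) = -13753/46786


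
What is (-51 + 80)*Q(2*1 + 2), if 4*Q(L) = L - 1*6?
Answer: -29/2 ≈ -14.500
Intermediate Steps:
Q(L) = -3/2 + L/4 (Q(L) = (L - 1*6)/4 = (L - 6)/4 = (-6 + L)/4 = -3/2 + L/4)
(-51 + 80)*Q(2*1 + 2) = (-51 + 80)*(-3/2 + (2*1 + 2)/4) = 29*(-3/2 + (2 + 2)/4) = 29*(-3/2 + (¼)*4) = 29*(-3/2 + 1) = 29*(-½) = -29/2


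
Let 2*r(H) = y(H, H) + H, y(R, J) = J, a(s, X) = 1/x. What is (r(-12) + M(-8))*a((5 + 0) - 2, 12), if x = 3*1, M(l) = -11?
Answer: -23/3 ≈ -7.6667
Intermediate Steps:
x = 3
a(s, X) = 1/3
r(H) = H (r(H) = (H + H)/2 = (2*H)/2 = H)
(r(-12) + M(-8))*a((5 + 0) - 2, 12) = (-12 - 11)*(1/3) = -23*1/3 = -23/3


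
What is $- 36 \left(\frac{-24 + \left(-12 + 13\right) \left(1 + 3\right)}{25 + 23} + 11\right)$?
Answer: $-381$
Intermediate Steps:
$- 36 \left(\frac{-24 + \left(-12 + 13\right) \left(1 + 3\right)}{25 + 23} + 11\right) = - 36 \left(\frac{-24 + 1 \cdot 4}{48} + 11\right) = - 36 \left(\left(-24 + 4\right) \frac{1}{48} + 11\right) = - 36 \left(\left(-20\right) \frac{1}{48} + 11\right) = - 36 \left(- \frac{5}{12} + 11\right) = \left(-36\right) \frac{127}{12} = -381$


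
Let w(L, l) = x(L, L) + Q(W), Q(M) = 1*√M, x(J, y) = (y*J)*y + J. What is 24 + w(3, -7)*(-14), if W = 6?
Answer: -396 - 14*√6 ≈ -430.29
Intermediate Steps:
x(J, y) = J + J*y² (x(J, y) = (J*y)*y + J = J*y² + J = J + J*y²)
Q(M) = √M
w(L, l) = √6 + L*(1 + L²) (w(L, l) = L*(1 + L²) + √6 = √6 + L*(1 + L²))
24 + w(3, -7)*(-14) = 24 + (3 + √6 + 3³)*(-14) = 24 + (3 + √6 + 27)*(-14) = 24 + (30 + √6)*(-14) = 24 + (-420 - 14*√6) = -396 - 14*√6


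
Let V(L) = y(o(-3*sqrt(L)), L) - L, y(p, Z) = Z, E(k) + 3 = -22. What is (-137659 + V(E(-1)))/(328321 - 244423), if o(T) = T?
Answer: -137659/83898 ≈ -1.6408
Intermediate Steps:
E(k) = -25 (E(k) = -3 - 22 = -25)
V(L) = 0 (V(L) = L - L = 0)
(-137659 + V(E(-1)))/(328321 - 244423) = (-137659 + 0)/(328321 - 244423) = -137659/83898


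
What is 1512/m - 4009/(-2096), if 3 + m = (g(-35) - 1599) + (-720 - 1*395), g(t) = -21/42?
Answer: 15450611/11391760 ≈ 1.3563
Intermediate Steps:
g(t) = -½ (g(t) = -21*1/42 = -½)
m = -5435/2 (m = -3 + ((-½ - 1599) + (-720 - 1*395)) = -3 + (-3199/2 + (-720 - 395)) = -3 + (-3199/2 - 1115) = -3 - 5429/2 = -5435/2 ≈ -2717.5)
1512/m - 4009/(-2096) = 1512/(-5435/2) - 4009/(-2096) = 1512*(-2/5435) - 4009*(-1/2096) = -3024/5435 + 4009/2096 = 15450611/11391760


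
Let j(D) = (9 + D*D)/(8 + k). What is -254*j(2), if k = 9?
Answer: -3302/17 ≈ -194.24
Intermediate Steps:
j(D) = 9/17 + D²/17 (j(D) = (9 + D*D)/(8 + 9) = (9 + D²)/17 = (9 + D²)*(1/17) = 9/17 + D²/17)
-254*j(2) = -254*(9/17 + (1/17)*2²) = -254*(9/17 + (1/17)*4) = -254*(9/17 + 4/17) = -254*13/17 = -3302/17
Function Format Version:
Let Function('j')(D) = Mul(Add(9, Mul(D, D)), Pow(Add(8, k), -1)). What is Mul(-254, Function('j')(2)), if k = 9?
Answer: Rational(-3302, 17) ≈ -194.24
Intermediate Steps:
Function('j')(D) = Add(Rational(9, 17), Mul(Rational(1, 17), Pow(D, 2))) (Function('j')(D) = Mul(Add(9, Mul(D, D)), Pow(Add(8, 9), -1)) = Mul(Add(9, Pow(D, 2)), Pow(17, -1)) = Mul(Add(9, Pow(D, 2)), Rational(1, 17)) = Add(Rational(9, 17), Mul(Rational(1, 17), Pow(D, 2))))
Mul(-254, Function('j')(2)) = Mul(-254, Add(Rational(9, 17), Mul(Rational(1, 17), Pow(2, 2)))) = Mul(-254, Add(Rational(9, 17), Mul(Rational(1, 17), 4))) = Mul(-254, Add(Rational(9, 17), Rational(4, 17))) = Mul(-254, Rational(13, 17)) = Rational(-3302, 17)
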